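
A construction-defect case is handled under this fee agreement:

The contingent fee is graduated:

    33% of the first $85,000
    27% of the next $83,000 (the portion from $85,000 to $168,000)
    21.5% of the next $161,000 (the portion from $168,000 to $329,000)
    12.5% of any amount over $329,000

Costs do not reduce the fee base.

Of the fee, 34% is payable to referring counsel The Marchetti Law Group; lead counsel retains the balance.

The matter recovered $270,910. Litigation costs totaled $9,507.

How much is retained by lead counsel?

$47,906.53

Fee base is the gross recovery, $270,910; costs are reimbursed separately.
First $85,000 at 33% = $28,050.00
Next $83,000 at 27% = $22,410.00
Remaining $102,910 at 21.5% = $22,125.65
Fee: $28,050.00 + $22,410.00 + $22,125.65 = $72,585.65
Referral share: 34% of $72,585.65 = $24,679.12; lead counsel retains $72,585.65 − $24,679.12 = $47,906.53.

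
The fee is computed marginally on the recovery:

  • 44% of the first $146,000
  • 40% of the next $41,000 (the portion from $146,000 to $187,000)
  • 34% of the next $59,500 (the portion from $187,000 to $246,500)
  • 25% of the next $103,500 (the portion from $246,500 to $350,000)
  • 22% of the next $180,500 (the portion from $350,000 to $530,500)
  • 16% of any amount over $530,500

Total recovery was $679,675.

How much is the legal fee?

$190,323.00

First $146,000 at 44% = $64,240.00
Next $41,000 at 40% = $16,400.00
Next $59,500 at 34% = $20,230.00
Next $103,500 at 25% = $25,875.00
Next $180,500 at 22% = $39,710.00
Remaining $149,175 at 16% = $23,868.00
Fee: $64,240.00 + $16,400.00 + $20,230.00 + $25,875.00 + $39,710.00 + $23,868.00 = $190,323.00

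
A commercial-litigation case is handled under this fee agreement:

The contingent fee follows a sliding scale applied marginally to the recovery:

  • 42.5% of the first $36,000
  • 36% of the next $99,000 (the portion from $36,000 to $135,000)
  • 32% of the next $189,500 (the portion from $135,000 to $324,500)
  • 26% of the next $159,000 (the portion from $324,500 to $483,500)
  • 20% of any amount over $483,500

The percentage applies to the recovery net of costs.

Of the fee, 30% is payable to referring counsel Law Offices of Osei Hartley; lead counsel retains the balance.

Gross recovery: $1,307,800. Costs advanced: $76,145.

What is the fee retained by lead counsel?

Fee base (net of costs): $1,307,800 − $76,145 = $1,231,655
First $36,000 at 42.5% = $15,300.00
Next $99,000 at 36% = $35,640.00
Next $189,500 at 32% = $60,640.00
Next $159,000 at 26% = $41,340.00
Remaining $748,155 at 20% = $149,631.00
Fee: $15,300.00 + $35,640.00 + $60,640.00 + $41,340.00 + $149,631.00 = $302,551.00
Referral share: 30% of $302,551.00 = $90,765.30; lead counsel retains $302,551.00 − $90,765.30 = $211,785.70.

$211,785.70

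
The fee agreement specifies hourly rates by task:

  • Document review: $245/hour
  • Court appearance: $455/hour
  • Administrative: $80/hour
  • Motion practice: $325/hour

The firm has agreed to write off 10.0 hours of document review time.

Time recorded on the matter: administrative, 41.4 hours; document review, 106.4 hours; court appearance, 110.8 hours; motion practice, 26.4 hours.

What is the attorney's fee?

$85,924.00

Document review: 106.4 × $245 = $26,068.00
Court appearance: 110.8 × $455 = $50,414.00
Administrative: 41.4 × $80 = $3,312.00
Motion practice: 26.4 × $325 = $8,580.00
Subtotal: $88,374.00
Write-off: 10.0 × $245 = $2,450.00
Total: $88,374.00 − $2,450.00 = $85,924.00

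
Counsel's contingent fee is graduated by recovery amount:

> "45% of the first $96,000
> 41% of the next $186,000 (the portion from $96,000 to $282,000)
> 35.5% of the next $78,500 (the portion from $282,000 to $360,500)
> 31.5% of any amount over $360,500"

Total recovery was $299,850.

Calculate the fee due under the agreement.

First $96,000 at 45% = $43,200.00
Next $186,000 at 41% = $76,260.00
Remaining $17,850 at 35.5% = $6,336.75
Fee: $43,200.00 + $76,260.00 + $6,336.75 = $125,796.75

$125,796.75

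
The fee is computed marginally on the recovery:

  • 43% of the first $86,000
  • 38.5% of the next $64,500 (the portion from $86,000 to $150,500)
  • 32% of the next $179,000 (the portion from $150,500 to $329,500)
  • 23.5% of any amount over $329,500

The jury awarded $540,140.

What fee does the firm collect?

First $86,000 at 43% = $36,980.00
Next $64,500 at 38.5% = $24,832.50
Next $179,000 at 32% = $57,280.00
Remaining $210,640 at 23.5% = $49,500.40
Fee: $36,980.00 + $24,832.50 + $57,280.00 + $49,500.40 = $168,592.90

$168,592.90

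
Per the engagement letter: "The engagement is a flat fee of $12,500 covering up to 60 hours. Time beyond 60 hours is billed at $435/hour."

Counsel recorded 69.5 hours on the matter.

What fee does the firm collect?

$16,632.50

Flat fee: $12,500.00
Excess hours: 69.5 − 60 = 9.5
Overrun: 9.5 × $435 = $4,132.50
Total: $12,500.00 + $4,132.50 = $16,632.50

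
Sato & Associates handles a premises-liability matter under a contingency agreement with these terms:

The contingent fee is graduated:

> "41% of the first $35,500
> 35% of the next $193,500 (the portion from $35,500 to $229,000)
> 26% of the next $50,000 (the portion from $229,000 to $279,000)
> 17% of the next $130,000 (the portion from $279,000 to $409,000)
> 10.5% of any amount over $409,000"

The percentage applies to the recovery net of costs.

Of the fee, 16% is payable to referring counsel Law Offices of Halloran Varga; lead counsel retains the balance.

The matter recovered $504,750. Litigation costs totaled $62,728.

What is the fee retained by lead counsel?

$101,511.74

Fee base (net of costs): $504,750 − $62,728 = $442,022
First $35,500 at 41% = $14,555.00
Next $193,500 at 35% = $67,725.00
Next $50,000 at 26% = $13,000.00
Next $130,000 at 17% = $22,100.00
Remaining $33,022 at 10.5% = $3,467.31
Fee: $14,555.00 + $67,725.00 + $13,000.00 + $22,100.00 + $3,467.31 = $120,847.31
Referral share: 16% of $120,847.31 = $19,335.57; lead counsel retains $120,847.31 − $19,335.57 = $101,511.74.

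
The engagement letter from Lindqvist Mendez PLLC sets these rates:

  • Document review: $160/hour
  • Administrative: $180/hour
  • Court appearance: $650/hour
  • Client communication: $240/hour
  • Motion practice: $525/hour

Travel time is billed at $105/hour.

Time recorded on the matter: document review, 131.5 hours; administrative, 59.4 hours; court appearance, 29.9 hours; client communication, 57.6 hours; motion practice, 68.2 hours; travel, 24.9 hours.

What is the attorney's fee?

$103,410.50

Document review: 131.5 × $160 = $21,040.00
Administrative: 59.4 × $180 = $10,692.00
Court appearance: 29.9 × $650 = $19,435.00
Client communication: 57.6 × $240 = $13,824.00
Motion practice: 68.2 × $525 = $35,805.00
Subtotal: $21,040.00 + $10,692.00 + $19,435.00 + $13,824.00 + $35,805.00 = $100,796.00
Travel: 24.9 × $105 = $2,614.50
Total: $100,796.00 + $2,614.50 = $103,410.50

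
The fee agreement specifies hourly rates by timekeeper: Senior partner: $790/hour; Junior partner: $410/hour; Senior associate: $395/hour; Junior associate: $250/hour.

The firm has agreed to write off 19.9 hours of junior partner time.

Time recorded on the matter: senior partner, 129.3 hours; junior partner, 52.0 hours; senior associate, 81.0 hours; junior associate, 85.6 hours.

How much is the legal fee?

$168,703.00

Senior partner: 129.3 × $790 = $102,147.00
Junior partner: 52.0 × $410 = $21,320.00
Senior associate: 81.0 × $395 = $31,995.00
Junior associate: 85.6 × $250 = $21,400.00
Subtotal: $176,862.00
Write-off: 19.9 × $410 = $8,159.00
Total: $176,862.00 − $8,159.00 = $168,703.00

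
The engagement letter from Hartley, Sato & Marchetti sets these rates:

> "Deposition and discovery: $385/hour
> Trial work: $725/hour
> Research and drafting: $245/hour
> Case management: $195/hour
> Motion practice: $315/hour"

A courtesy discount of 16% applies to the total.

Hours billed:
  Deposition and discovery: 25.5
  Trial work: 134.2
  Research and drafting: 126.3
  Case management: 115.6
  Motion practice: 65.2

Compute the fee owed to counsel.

Deposition and discovery: 25.5 × $385 = $9,817.50
Trial work: 134.2 × $725 = $97,295.00
Research and drafting: 126.3 × $245 = $30,943.50
Case management: 115.6 × $195 = $22,542.00
Motion practice: 65.2 × $315 = $20,538.00
Subtotal: $181,136.00
Less 16% discount: −$28,981.76
Total: $181,136.00 − $28,981.76 = $152,154.24

$152,154.24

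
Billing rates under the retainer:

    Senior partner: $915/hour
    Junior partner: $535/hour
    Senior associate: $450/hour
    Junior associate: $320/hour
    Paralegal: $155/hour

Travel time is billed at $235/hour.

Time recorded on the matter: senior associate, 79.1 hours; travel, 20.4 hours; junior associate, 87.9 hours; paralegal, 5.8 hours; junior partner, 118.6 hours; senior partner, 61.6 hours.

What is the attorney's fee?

Senior partner: 61.6 × $915 = $56,364.00
Junior partner: 118.6 × $535 = $63,451.00
Senior associate: 79.1 × $450 = $35,595.00
Junior associate: 87.9 × $320 = $28,128.00
Paralegal: 5.8 × $155 = $899.00
Subtotal: $56,364.00 + $63,451.00 + $35,595.00 + $28,128.00 + $899.00 = $184,437.00
Travel: 20.4 × $235 = $4,794.00
Total: $184,437.00 + $4,794.00 = $189,231.00

$189,231.00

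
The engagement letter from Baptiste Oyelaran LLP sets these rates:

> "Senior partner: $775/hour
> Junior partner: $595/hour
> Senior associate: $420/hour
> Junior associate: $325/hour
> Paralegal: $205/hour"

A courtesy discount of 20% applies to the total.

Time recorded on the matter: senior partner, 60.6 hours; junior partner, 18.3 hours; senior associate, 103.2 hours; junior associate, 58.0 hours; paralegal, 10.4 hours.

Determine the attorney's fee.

$97,743.60

Senior partner: 60.6 × $775 = $46,965.00
Junior partner: 18.3 × $595 = $10,888.50
Senior associate: 103.2 × $420 = $43,344.00
Junior associate: 58.0 × $325 = $18,850.00
Paralegal: 10.4 × $205 = $2,132.00
Subtotal: $122,179.50
Less 20% discount: −$24,435.90
Total: $122,179.50 − $24,435.90 = $97,743.60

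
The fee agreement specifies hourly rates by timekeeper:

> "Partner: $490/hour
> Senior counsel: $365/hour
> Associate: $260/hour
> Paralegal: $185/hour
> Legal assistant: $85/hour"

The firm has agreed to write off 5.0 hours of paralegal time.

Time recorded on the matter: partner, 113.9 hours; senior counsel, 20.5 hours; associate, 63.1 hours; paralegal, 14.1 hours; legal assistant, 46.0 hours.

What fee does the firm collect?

Partner: 113.9 × $490 = $55,811.00
Senior counsel: 20.5 × $365 = $7,482.50
Associate: 63.1 × $260 = $16,406.00
Paralegal: 14.1 × $185 = $2,608.50
Legal assistant: 46.0 × $85 = $3,910.00
Subtotal: $86,218.00
Write-off: 5.0 × $185 = $925.00
Total: $86,218.00 − $925.00 = $85,293.00

$85,293.00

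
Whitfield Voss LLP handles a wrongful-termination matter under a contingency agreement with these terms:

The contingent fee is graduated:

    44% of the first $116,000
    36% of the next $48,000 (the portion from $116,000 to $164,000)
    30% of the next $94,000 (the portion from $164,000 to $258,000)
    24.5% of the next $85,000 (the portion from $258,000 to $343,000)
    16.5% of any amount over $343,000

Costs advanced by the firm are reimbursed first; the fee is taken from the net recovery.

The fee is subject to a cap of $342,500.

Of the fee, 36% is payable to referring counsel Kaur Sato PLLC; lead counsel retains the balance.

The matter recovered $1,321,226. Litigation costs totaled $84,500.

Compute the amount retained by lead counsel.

$169,478.27

Fee base (net of costs): $1,321,226 − $84,500 = $1,236,726
First $116,000 at 44% = $51,040.00
Next $48,000 at 36% = $17,280.00
Next $94,000 at 30% = $28,200.00
Next $85,000 at 24.5% = $20,825.00
Remaining $893,726 at 16.5% = $147,464.79
Fee: $51,040.00 + $17,280.00 + $28,200.00 + $20,825.00 + $147,464.79 = $264,809.79
$264,809.79 is under the $342,500 cap.
Referral share: 36% of $264,809.79 = $95,331.52; lead counsel retains $264,809.79 − $95,331.52 = $169,478.27.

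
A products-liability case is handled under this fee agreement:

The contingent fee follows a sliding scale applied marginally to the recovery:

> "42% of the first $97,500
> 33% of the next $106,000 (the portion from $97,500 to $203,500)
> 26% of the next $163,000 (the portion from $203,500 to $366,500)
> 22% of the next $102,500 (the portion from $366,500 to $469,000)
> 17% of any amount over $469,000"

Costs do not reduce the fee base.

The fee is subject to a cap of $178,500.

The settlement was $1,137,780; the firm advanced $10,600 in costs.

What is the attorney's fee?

Fee base is the gross recovery, $1,137,780; costs are reimbursed separately.
First $97,500 at 42% = $40,950.00
Next $106,000 at 33% = $34,980.00
Next $163,000 at 26% = $42,380.00
Next $102,500 at 22% = $22,550.00
Remaining $668,780 at 17% = $113,692.60
Fee: $40,950.00 + $34,980.00 + $42,380.00 + $22,550.00 + $113,692.60 = $254,552.60
$254,552.60 exceeds the $178,500 cap, so the fee is capped at $178,500.00.

$178,500.00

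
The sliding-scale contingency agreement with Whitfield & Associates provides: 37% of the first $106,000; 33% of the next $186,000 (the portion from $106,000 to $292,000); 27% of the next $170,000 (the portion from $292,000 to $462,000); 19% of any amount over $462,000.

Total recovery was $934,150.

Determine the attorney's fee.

$236,208.50

First $106,000 at 37% = $39,220.00
Next $186,000 at 33% = $61,380.00
Next $170,000 at 27% = $45,900.00
Remaining $472,150 at 19% = $89,708.50
Fee: $39,220.00 + $61,380.00 + $45,900.00 + $89,708.50 = $236,208.50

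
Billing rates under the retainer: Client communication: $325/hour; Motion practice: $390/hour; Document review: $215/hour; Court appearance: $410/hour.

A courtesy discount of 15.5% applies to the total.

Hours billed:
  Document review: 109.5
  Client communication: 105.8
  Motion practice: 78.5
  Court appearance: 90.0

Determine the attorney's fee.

Client communication: 105.8 × $325 = $34,385.00
Motion practice: 78.5 × $390 = $30,615.00
Document review: 109.5 × $215 = $23,542.50
Court appearance: 90.0 × $410 = $36,900.00
Subtotal: $125,442.50
Less 15.5% discount: −$19,443.59
Total: $125,442.50 − $19,443.59 = $105,998.91

$105,998.91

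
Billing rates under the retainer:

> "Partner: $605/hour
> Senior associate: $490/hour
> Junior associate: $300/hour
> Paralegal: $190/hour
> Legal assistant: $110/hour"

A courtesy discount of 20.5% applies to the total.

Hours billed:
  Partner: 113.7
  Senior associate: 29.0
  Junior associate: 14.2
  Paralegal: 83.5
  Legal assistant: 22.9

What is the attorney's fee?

Partner: 113.7 × $605 = $68,788.50
Senior associate: 29.0 × $490 = $14,210.00
Junior associate: 14.2 × $300 = $4,260.00
Paralegal: 83.5 × $190 = $15,865.00
Legal assistant: 22.9 × $110 = $2,519.00
Subtotal: $105,642.50
Less 20.5% discount: −$21,656.71
Total: $105,642.50 − $21,656.71 = $83,985.79

$83,985.79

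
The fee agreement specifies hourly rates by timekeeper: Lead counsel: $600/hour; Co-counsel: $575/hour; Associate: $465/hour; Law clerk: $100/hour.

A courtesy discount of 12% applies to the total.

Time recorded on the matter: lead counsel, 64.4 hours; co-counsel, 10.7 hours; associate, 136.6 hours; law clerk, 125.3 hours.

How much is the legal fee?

Lead counsel: 64.4 × $600 = $38,640.00
Co-counsel: 10.7 × $575 = $6,152.50
Associate: 136.6 × $465 = $63,519.00
Law clerk: 125.3 × $100 = $12,530.00
Subtotal: $120,841.50
Less 12% discount: −$14,500.98
Total: $120,841.50 − $14,500.98 = $106,340.52

$106,340.52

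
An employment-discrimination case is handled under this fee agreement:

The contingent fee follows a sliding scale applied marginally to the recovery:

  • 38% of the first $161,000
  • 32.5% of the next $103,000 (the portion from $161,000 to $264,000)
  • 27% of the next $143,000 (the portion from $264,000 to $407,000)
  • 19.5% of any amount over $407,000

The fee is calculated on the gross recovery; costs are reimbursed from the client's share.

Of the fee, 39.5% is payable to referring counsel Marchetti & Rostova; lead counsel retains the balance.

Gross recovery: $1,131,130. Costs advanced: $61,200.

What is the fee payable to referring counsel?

$108,415.79

Fee base is the gross recovery, $1,131,130; costs are reimbursed separately.
First $161,000 at 38% = $61,180.00
Next $103,000 at 32.5% = $33,475.00
Next $143,000 at 27% = $38,610.00
Remaining $724,130 at 19.5% = $141,205.35
Fee: $61,180.00 + $33,475.00 + $38,610.00 + $141,205.35 = $274,470.35
Referral share: 39.5% of $274,470.35 = $108,415.79; lead counsel retains $274,470.35 − $108,415.79 = $166,054.56.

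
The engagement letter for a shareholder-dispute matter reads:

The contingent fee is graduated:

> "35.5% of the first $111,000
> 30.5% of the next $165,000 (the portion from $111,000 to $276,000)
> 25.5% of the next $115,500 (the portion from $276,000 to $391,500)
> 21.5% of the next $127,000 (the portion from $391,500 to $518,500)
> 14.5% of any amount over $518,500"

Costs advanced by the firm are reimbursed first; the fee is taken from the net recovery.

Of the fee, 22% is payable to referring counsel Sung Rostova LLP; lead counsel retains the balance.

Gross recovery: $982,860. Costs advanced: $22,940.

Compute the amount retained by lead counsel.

Fee base (net of costs): $982,860 − $22,940 = $959,920
First $111,000 at 35.5% = $39,405.00
Next $165,000 at 30.5% = $50,325.00
Next $115,500 at 25.5% = $29,452.50
Next $127,000 at 21.5% = $27,305.00
Remaining $441,420 at 14.5% = $64,005.90
Fee: $39,405.00 + $50,325.00 + $29,452.50 + $27,305.00 + $64,005.90 = $210,493.40
Referral share: 22% of $210,493.40 = $46,308.55; lead counsel retains $210,493.40 − $46,308.55 = $164,184.85.

$164,184.85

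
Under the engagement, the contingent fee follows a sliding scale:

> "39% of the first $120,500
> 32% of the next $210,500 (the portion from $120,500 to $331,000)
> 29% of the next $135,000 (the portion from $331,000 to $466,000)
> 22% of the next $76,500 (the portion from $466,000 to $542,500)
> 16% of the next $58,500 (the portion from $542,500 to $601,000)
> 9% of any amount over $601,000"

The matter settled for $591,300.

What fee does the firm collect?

First $120,500 at 39% = $46,995.00
Next $210,500 at 32% = $67,360.00
Next $135,000 at 29% = $39,150.00
Next $76,500 at 22% = $16,830.00
Remaining $48,800 at 16% = $7,808.00
Fee: $46,995.00 + $67,360.00 + $39,150.00 + $16,830.00 + $7,808.00 = $178,143.00

$178,143.00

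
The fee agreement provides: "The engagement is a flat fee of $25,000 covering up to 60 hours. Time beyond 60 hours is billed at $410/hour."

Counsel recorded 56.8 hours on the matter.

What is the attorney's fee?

$25,000.00

56.8 hours is within the 60-hour scope; only the flat fee applies.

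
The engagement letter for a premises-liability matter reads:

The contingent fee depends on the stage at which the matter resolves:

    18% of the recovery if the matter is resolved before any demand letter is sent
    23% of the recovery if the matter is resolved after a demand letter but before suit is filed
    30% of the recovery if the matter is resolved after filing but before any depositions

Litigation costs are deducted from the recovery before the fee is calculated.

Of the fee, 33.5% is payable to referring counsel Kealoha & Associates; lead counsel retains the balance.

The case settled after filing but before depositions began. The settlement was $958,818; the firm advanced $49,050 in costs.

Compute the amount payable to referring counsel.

$91,431.68

Fee base (net of costs): $958,818 − $49,050 = $909,768
The matter settled after filing but before depositions began, so the 30% rate applies.
$909,768 × 30% = $272,930.40
Referral share: 33.5% of $272,930.40 = $91,431.68; lead counsel retains $272,930.40 − $91,431.68 = $181,498.72.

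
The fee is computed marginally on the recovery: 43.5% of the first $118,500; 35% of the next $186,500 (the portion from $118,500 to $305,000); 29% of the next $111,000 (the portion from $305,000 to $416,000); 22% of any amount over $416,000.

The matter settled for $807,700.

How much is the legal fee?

$235,186.50

First $118,500 at 43.5% = $51,547.50
Next $186,500 at 35% = $65,275.00
Next $111,000 at 29% = $32,190.00
Remaining $391,700 at 22% = $86,174.00
Fee: $51,547.50 + $65,275.00 + $32,190.00 + $86,174.00 = $235,186.50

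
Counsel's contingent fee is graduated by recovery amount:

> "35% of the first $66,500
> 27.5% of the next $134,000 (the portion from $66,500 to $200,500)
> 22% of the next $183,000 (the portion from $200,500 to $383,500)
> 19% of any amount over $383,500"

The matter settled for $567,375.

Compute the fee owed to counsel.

$135,321.25

First $66,500 at 35% = $23,275.00
Next $134,000 at 27.5% = $36,850.00
Next $183,000 at 22% = $40,260.00
Remaining $183,875 at 19% = $34,936.25
Fee: $23,275.00 + $36,850.00 + $40,260.00 + $34,936.25 = $135,321.25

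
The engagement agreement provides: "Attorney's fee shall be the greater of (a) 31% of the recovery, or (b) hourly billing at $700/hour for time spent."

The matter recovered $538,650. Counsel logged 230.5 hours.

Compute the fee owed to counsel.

(a) 31% of $538,650 = $166,981.50
(b) 230.5 × $700 = $161,350.00
The greater is (a): $166,981.50.

$166,981.50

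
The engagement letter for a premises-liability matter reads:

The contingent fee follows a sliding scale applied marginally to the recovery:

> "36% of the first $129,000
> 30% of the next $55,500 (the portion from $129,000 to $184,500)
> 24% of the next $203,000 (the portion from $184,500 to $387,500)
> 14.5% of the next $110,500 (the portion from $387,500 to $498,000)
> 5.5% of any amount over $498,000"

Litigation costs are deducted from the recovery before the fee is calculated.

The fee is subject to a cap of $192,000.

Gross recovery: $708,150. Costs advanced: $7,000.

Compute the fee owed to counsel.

$139,005.75

Fee base (net of costs): $708,150 − $7,000 = $701,150
First $129,000 at 36% = $46,440.00
Next $55,500 at 30% = $16,650.00
Next $203,000 at 24% = $48,720.00
Next $110,500 at 14.5% = $16,022.50
Remaining $203,150 at 5.5% = $11,173.25
Fee: $46,440.00 + $16,650.00 + $48,720.00 + $16,022.50 + $11,173.25 = $139,005.75
$139,005.75 is under the $192,000 cap.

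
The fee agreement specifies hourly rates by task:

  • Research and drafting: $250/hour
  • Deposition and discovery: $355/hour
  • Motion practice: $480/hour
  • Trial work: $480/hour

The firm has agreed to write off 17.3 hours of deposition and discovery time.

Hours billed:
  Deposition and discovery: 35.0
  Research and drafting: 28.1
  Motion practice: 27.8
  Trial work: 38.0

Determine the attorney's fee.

Research and drafting: 28.1 × $250 = $7,025.00
Deposition and discovery: 35.0 × $355 = $12,425.00
Motion practice: 27.8 × $480 = $13,344.00
Trial work: 38.0 × $480 = $18,240.00
Subtotal: $51,034.00
Write-off: 17.3 × $355 = $6,141.50
Total: $51,034.00 − $6,141.50 = $44,892.50

$44,892.50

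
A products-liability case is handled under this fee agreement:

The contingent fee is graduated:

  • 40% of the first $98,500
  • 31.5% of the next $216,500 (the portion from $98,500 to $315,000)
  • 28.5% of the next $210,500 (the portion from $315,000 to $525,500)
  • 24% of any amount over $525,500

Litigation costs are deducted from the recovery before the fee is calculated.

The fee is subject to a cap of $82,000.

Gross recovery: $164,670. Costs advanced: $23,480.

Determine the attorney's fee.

Fee base (net of costs): $164,670 − $23,480 = $141,190
First $98,500 at 40% = $39,400.00
Remaining $42,690 at 31.5% = $13,447.35
Fee: $39,400.00 + $13,447.35 = $52,847.35
$52,847.35 is under the $82,000 cap.

$52,847.35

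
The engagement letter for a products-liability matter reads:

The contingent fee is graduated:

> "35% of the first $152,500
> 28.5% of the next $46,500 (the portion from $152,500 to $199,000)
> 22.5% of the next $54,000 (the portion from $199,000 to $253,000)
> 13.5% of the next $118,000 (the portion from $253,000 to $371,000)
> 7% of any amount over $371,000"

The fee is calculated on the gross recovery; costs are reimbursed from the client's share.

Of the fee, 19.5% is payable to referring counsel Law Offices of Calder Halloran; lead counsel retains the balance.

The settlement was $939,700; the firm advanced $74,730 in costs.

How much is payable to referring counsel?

Fee base is the gross recovery, $939,700; costs are reimbursed separately.
First $152,500 at 35% = $53,375.00
Next $46,500 at 28.5% = $13,252.50
Next $54,000 at 22.5% = $12,150.00
Next $118,000 at 13.5% = $15,930.00
Remaining $568,700 at 7% = $39,809.00
Fee: $53,375.00 + $13,252.50 + $12,150.00 + $15,930.00 + $39,809.00 = $134,516.50
Referral share: 19.5% of $134,516.50 = $26,230.72; lead counsel retains $134,516.50 − $26,230.72 = $108,285.78.

$26,230.72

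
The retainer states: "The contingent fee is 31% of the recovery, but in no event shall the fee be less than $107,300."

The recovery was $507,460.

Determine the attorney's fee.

$157,312.60

31% of $507,460 = $157,312.60
That exceeds the $107,300 minimum.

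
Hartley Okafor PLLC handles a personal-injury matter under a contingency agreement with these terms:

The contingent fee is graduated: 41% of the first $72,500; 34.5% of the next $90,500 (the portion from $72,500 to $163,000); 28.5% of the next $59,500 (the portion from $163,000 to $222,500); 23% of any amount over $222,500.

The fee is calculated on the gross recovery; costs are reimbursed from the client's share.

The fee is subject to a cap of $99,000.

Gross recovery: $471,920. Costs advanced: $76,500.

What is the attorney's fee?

Fee base is the gross recovery, $471,920; costs are reimbursed separately.
First $72,500 at 41% = $29,725.00
Next $90,500 at 34.5% = $31,222.50
Next $59,500 at 28.5% = $16,957.50
Remaining $249,420 at 23% = $57,366.60
Fee: $29,725.00 + $31,222.50 + $16,957.50 + $57,366.60 = $135,271.60
$135,271.60 exceeds the $99,000 cap, so the fee is capped at $99,000.00.

$99,000.00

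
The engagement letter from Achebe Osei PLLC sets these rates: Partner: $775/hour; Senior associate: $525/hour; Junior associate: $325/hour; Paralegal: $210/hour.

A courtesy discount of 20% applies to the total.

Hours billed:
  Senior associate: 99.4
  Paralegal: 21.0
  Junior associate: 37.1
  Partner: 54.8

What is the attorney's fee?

Partner: 54.8 × $775 = $42,470.00
Senior associate: 99.4 × $525 = $52,185.00
Junior associate: 37.1 × $325 = $12,057.50
Paralegal: 21.0 × $210 = $4,410.00
Subtotal: $111,122.50
Less 20% discount: −$22,224.50
Total: $111,122.50 − $22,224.50 = $88,898.00

$88,898.00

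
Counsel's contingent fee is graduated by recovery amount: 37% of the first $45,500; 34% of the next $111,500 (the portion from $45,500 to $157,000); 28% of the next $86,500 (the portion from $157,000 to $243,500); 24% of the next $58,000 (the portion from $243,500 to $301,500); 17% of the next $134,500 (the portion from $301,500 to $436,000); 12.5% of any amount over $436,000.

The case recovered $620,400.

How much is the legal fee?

First $45,500 at 37% = $16,835.00
Next $111,500 at 34% = $37,910.00
Next $86,500 at 28% = $24,220.00
Next $58,000 at 24% = $13,920.00
Next $134,500 at 17% = $22,865.00
Remaining $184,400 at 12.5% = $23,050.00
Fee: $16,835.00 + $37,910.00 + $24,220.00 + $13,920.00 + $22,865.00 + $23,050.00 = $138,800.00

$138,800.00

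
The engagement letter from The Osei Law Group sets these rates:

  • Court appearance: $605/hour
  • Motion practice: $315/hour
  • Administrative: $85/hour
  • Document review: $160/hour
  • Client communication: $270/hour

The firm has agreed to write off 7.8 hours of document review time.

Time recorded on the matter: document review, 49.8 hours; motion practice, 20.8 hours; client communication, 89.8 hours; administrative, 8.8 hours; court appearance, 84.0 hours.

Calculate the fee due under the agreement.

Court appearance: 84.0 × $605 = $50,820.00
Motion practice: 20.8 × $315 = $6,552.00
Administrative: 8.8 × $85 = $748.00
Document review: 49.8 × $160 = $7,968.00
Client communication: 89.8 × $270 = $24,246.00
Subtotal: $90,334.00
Write-off: 7.8 × $160 = $1,248.00
Total: $90,334.00 − $1,248.00 = $89,086.00

$89,086.00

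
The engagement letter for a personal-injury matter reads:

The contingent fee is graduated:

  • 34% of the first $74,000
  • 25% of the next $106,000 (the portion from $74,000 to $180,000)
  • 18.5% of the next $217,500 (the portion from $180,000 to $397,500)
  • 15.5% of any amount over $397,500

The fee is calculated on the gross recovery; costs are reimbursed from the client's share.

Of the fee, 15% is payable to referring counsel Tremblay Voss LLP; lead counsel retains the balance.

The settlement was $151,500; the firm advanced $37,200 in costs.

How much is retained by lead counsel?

Fee base is the gross recovery, $151,500; costs are reimbursed separately.
First $74,000 at 34% = $25,160.00
Remaining $77,500 at 25% = $19,375.00
Fee: $25,160.00 + $19,375.00 = $44,535.00
Referral share: 15% of $44,535.00 = $6,680.25; lead counsel retains $44,535.00 − $6,680.25 = $37,854.75.

$37,854.75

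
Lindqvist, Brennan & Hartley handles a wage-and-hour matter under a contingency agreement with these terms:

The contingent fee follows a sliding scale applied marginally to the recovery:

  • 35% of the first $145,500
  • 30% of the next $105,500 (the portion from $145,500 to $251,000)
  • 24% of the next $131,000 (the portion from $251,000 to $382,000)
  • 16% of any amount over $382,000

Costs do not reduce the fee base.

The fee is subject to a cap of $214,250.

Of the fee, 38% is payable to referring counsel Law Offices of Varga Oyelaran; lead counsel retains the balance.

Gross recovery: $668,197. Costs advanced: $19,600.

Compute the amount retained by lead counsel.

Fee base is the gross recovery, $668,197; costs are reimbursed separately.
First $145,500 at 35% = $50,925.00
Next $105,500 at 30% = $31,650.00
Next $131,000 at 24% = $31,440.00
Remaining $286,197 at 16% = $45,791.52
Fee: $50,925.00 + $31,650.00 + $31,440.00 + $45,791.52 = $159,806.52
$159,806.52 is under the $214,250 cap.
Referral share: 38% of $159,806.52 = $60,726.48; lead counsel retains $159,806.52 − $60,726.48 = $99,080.04.

$99,080.04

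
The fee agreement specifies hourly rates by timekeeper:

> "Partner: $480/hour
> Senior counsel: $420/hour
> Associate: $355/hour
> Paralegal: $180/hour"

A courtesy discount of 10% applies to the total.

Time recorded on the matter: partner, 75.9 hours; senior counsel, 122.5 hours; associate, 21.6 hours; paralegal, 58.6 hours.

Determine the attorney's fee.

$95,488.20

Partner: 75.9 × $480 = $36,432.00
Senior counsel: 122.5 × $420 = $51,450.00
Associate: 21.6 × $355 = $7,668.00
Paralegal: 58.6 × $180 = $10,548.00
Subtotal: $106,098.00
Less 10% discount: −$10,609.80
Total: $106,098.00 − $10,609.80 = $95,488.20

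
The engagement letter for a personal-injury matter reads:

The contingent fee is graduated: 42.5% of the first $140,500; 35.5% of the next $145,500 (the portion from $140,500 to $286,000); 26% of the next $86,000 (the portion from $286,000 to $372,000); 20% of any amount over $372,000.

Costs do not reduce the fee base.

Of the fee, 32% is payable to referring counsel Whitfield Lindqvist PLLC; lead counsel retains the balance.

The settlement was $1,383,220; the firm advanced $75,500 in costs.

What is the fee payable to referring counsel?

Fee base is the gross recovery, $1,383,220; costs are reimbursed separately.
First $140,500 at 42.5% = $59,712.50
Next $145,500 at 35.5% = $51,652.50
Next $86,000 at 26% = $22,360.00
Remaining $1,011,220 at 20% = $202,244.00
Fee: $59,712.50 + $51,652.50 + $22,360.00 + $202,244.00 = $335,969.00
Referral share: 32% of $335,969.00 = $107,510.08; lead counsel retains $335,969.00 − $107,510.08 = $228,458.92.

$107,510.08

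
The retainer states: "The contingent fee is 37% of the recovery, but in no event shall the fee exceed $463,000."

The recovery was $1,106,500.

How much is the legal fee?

37% of $1,106,500 = $409,405.00
That is under the $463,000 cap.

$409,405.00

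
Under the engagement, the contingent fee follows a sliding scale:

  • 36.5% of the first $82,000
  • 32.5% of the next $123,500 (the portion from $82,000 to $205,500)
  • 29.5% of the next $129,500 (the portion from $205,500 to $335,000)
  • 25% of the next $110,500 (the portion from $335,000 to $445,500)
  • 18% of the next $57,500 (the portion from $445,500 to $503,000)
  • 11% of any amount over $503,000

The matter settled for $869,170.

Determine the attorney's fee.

First $82,000 at 36.5% = $29,930.00
Next $123,500 at 32.5% = $40,137.50
Next $129,500 at 29.5% = $38,202.50
Next $110,500 at 25% = $27,625.00
Next $57,500 at 18% = $10,350.00
Remaining $366,170 at 11% = $40,278.70
Fee: $29,930.00 + $40,137.50 + $38,202.50 + $27,625.00 + $10,350.00 + $40,278.70 = $186,523.70

$186,523.70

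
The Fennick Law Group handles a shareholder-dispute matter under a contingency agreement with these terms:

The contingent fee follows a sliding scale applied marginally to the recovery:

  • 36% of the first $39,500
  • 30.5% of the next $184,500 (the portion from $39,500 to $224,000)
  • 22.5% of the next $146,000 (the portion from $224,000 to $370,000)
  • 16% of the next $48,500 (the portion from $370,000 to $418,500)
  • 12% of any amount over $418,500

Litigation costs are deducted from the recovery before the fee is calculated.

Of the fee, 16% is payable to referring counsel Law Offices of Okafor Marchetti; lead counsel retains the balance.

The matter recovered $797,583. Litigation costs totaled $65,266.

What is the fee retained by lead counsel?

Fee base (net of costs): $797,583 − $65,266 = $732,317
First $39,500 at 36% = $14,220.00
Next $184,500 at 30.5% = $56,272.50
Next $146,000 at 22.5% = $32,850.00
Next $48,500 at 16% = $7,760.00
Remaining $313,817 at 12% = $37,658.04
Fee: $14,220.00 + $56,272.50 + $32,850.00 + $7,760.00 + $37,658.04 = $148,760.54
Referral share: 16% of $148,760.54 = $23,801.69; lead counsel retains $148,760.54 − $23,801.69 = $124,958.85.

$124,958.85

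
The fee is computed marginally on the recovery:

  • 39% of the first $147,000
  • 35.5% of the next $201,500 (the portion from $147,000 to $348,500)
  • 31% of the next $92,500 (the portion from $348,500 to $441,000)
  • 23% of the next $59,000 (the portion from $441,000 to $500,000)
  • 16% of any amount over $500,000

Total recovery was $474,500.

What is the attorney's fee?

$165,242.50

First $147,000 at 39% = $57,330.00
Next $201,500 at 35.5% = $71,532.50
Next $92,500 at 31% = $28,675.00
Remaining $33,500 at 23% = $7,705.00
Fee: $57,330.00 + $71,532.50 + $28,675.00 + $7,705.00 = $165,242.50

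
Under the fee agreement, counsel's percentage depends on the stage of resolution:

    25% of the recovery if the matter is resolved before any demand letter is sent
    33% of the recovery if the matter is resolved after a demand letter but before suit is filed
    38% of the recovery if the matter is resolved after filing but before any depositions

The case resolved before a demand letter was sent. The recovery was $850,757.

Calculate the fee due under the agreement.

The matter resolved before a demand letter was sent, so the 25% rate applies.
$850,757 × 25% = $212,689.25

$212,689.25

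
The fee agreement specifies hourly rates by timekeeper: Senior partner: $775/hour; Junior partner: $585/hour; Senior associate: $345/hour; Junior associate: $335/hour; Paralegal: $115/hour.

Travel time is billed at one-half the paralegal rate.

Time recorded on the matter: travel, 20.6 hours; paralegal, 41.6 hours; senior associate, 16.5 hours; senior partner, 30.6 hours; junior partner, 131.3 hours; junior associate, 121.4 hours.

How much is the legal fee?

$152,855.50

Senior partner: 30.6 × $775 = $23,715.00
Junior partner: 131.3 × $585 = $76,810.50
Senior associate: 16.5 × $345 = $5,692.50
Junior associate: 121.4 × $335 = $40,669.00
Paralegal: 41.6 × $115 = $4,784.00
Subtotal: $23,715.00 + $76,810.50 + $5,692.50 + $40,669.00 + $4,784.00 = $151,671.00
Travel: 20.6 × ($115 ÷ 2) = 20.6 × $57.50 = $1,184.50
Total: $151,671.00 + $1,184.50 = $152,855.50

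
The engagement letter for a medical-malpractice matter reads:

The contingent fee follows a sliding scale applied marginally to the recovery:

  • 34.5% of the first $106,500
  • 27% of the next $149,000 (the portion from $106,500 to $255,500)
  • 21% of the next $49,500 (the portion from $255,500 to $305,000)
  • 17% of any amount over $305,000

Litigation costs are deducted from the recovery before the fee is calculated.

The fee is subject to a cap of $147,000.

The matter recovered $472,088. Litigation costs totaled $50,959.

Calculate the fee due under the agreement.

$107,109.43

Fee base (net of costs): $472,088 − $50,959 = $421,129
First $106,500 at 34.5% = $36,742.50
Next $149,000 at 27% = $40,230.00
Next $49,500 at 21% = $10,395.00
Remaining $116,129 at 17% = $19,741.93
Fee: $36,742.50 + $40,230.00 + $10,395.00 + $19,741.93 = $107,109.43
$107,109.43 is under the $147,000 cap.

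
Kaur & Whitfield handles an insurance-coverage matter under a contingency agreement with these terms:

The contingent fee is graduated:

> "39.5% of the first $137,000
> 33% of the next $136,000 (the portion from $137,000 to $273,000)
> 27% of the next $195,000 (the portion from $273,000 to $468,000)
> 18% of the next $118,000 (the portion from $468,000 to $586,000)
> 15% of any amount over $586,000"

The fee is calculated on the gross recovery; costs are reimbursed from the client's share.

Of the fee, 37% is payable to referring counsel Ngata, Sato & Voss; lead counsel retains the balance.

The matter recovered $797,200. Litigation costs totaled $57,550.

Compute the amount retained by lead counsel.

$128,875.95

Fee base is the gross recovery, $797,200; costs are reimbursed separately.
First $137,000 at 39.5% = $54,115.00
Next $136,000 at 33% = $44,880.00
Next $195,000 at 27% = $52,650.00
Next $118,000 at 18% = $21,240.00
Remaining $211,200 at 15% = $31,680.00
Fee: $54,115.00 + $44,880.00 + $52,650.00 + $21,240.00 + $31,680.00 = $204,565.00
Referral share: 37% of $204,565.00 = $75,689.05; lead counsel retains $204,565.00 − $75,689.05 = $128,875.95.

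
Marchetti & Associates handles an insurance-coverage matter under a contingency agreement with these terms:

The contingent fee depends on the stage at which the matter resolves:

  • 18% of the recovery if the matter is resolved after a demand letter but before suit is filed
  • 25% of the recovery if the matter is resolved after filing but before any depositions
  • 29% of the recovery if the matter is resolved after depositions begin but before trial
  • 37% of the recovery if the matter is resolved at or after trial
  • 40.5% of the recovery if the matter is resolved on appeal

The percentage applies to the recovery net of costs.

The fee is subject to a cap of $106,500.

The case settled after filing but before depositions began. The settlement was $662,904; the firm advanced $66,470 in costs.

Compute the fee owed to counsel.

Fee base (net of costs): $662,904 − $66,470 = $596,434
The matter settled after filing but before depositions began, so the 25% rate applies.
$596,434 × 25% = $149,108.50
$149,108.50 exceeds the $106,500 cap, so the fee is capped at $106,500.00.

$106,500.00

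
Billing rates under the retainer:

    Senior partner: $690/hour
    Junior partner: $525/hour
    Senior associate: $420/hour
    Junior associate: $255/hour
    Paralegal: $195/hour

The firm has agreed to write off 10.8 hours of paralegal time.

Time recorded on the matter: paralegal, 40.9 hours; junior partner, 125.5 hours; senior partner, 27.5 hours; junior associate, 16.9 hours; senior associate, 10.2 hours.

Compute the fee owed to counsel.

Senior partner: 27.5 × $690 = $18,975.00
Junior partner: 125.5 × $525 = $65,887.50
Senior associate: 10.2 × $420 = $4,284.00
Junior associate: 16.9 × $255 = $4,309.50
Paralegal: 40.9 × $195 = $7,975.50
Subtotal: $101,431.50
Write-off: 10.8 × $195 = $2,106.00
Total: $101,431.50 − $2,106.00 = $99,325.50

$99,325.50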